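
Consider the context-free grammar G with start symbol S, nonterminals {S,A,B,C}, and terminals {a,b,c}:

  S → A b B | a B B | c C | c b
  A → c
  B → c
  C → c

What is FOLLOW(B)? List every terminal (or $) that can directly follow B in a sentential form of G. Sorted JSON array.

FIRST iteration:
iter 1:
  A via A→c: +{c}
  B via B→c: +{c}
  C via C→c: +{c}
  S via S→A b B: +{c}
  S via S→a B B: +{a}
  FIRST(S)={a,c}  FIRST(A)={c}  FIRST(B)={c}  FIRST(C)={c}
iter 2: — fixpoint
  FIRST(S)={a,c}  FIRST(A)={c}  FIRST(B)={c}  FIRST(C)={c}

Compute FOLLOW by fixpoint:
seed FOLLOW(S) with $
round 1:
  S→A b B: FOLLOW(A) ⊇ FIRST(b) = {b}; new: +{b}
  S→A b B: FOLLOW(B) ⊇ FOLLOW(S) ⊇ {$}; new: +{$}
  S→a B B: FOLLOW(B) ⊇ FIRST(B) = {c}; new: +{c}
  S→c C: FOLLOW(C) ⊇ FOLLOW(S) ⊇ {$}; new: +{$}
  FOLLOW[S]={$}  FOLLOW[A]={b}  FOLLOW[B]={$,c}  FOLLOW[C]={$}
round 2: — fixpoint
  FOLLOW[S]={$}  FOLLOW[A]={b}  FOLLOW[B]={$,c}  FOLLOW[C]={$}

FOLLOW(B) = ["$", "c"]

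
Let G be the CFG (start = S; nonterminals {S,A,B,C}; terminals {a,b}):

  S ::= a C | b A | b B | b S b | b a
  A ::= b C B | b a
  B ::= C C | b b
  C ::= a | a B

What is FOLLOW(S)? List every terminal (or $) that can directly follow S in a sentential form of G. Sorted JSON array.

FIRST sets, iterate to fixpoint:
pass 1:
  A via A→b C B: +{b}
  B via B→b b: +{b}
  C via C→a: +{a}
  S via S→a C: +{a}
  S via S→b A: +{b}
  FIRST(S)={a,b}  FIRST(A)={b}  FIRST(B)={b}  FIRST(C)={a}
pass 2:
  B via B→C C: +{a}
  FIRST(S)={a,b}  FIRST(A)={b}  FIRST(B)={a,b}  FIRST(C)={a}
pass 3: (stable)
  FIRST(S)={a,b}  FIRST(A)={b}  FIRST(B)={a,b}  FIRST(C)={a}

FOLLOW sets:
FOLLOW(S) := {$}
pass 1:
  A→b C B: FOLLOW(C) ⊇ FIRST(B) = {a,b}; new: +{a,b}
  C→a B: FOLLOW(B) ⊇ FOLLOW(C) ⊇ {a,b}; new: +{a,b}
  S→a C: FOLLOW(C) ⊇ FOLLOW(S) ⊇ {$}; new: +{$}
  S→b A: FOLLOW(A) ⊇ FOLLOW(S) ⊇ {$}; new: +{$}
  S→b B: FOLLOW(B) ⊇ FOLLOW(S) ⊇ {$}; new: +{$}
  S→b S b: FOLLOW(S) ⊇ FIRST(b) = {b}; new: +{b}
  FOLLOW[S]={$,b}  FOLLOW[A]={$}  FOLLOW[B]={$,a,b}  FOLLOW[C]={$,a,b}
pass 2:
  S→b A: FOLLOW(A) ⊇ FOLLOW(S) ⊇ {$,b}; new: +{b}
  FOLLOW[S]={$,b}  FOLLOW[A]={$,b}  FOLLOW[B]={$,a,b}  FOLLOW[C]={$,a,b}
pass 3: (no change)
  FOLLOW[S]={$,b}  FOLLOW[A]={$,b}  FOLLOW[B]={$,a,b}  FOLLOW[C]={$,a,b}

FOLLOW(S) = ["$", "b"]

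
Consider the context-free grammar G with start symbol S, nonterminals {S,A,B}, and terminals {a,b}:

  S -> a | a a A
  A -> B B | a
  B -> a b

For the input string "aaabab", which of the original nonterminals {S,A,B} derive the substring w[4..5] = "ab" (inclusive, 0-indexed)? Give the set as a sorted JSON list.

CNF form of G:
  S -> T0 X2 | a
  A -> B B | a
  B -> T0 T1
  T0 -> a
  T1 -> b
  X2 -> T0 A

CYK table (by increasing span) (cells [i..j] with 4 ≤ i ≤ j ≤ 5 only):
  T[4,4] 'a' = {A,S,T0}  orig:{A,S}
  T[5,5] 'b' = {T1}  orig:{}
  T[4,5] 'ab' = {B}

Original NTs in T[4,5] deriving "ab": ["B"]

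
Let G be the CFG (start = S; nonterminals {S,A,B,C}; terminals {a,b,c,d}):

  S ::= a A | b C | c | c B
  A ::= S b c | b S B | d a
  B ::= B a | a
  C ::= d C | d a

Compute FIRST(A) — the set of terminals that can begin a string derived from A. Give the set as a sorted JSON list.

Compute FIRST by fixpoint:
iter 1:
  A via A→b S B: +{b}
  A via A→d a: +{d}
  B via B→a: +{a}
  C via C→d C: +{d}
  S via S→a A: +{a}
  S via S→b C: +{b}
  S via S→c: +{c}
  FIRST(S)={a,b,c}  FIRST(A)={b,d}  FIRST(B)={a}  FIRST(C)={d}
iter 2:
  A via A→S b c: +{a,c}
  FIRST(S)={a,b,c}  FIRST(A)={a,b,c,d}  FIRST(B)={a}  FIRST(C)={d}
iter 3: — fixpoint
  FIRST(S)={a,b,c}  FIRST(A)={a,b,c,d}  FIRST(B)={a}  FIRST(C)={d}

FIRST(A) = ["a", "b", "c", "d"]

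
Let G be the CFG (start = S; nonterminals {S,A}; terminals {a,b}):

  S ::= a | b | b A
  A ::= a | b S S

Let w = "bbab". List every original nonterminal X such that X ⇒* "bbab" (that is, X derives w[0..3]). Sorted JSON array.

Convert to CNF:
  S -> T0 A | a | b
  A -> T0 X1 | a
  T0 -> b
  X1 -> S S

Fill CYK table bottom-up, restricted to cells inside w[0..3]:
  [0..0]={S,T0}  "b"  orig:{S}
  [1..1]={S,T0}  "b"  orig:{S}
  [2..2]={A,S}  "a"
  [3..3]={S,T0}  "b"  orig:{S}
  [0..1]={X1}  "bb"  orig:{}
  [1..2]={S,X1}  "ba"  orig:{S}
  [2..3]={X1}  "ab"  orig:{}
  [0..2]={A,X1}  "bba"  orig:{A}
  [1..3]={A,X1}  "bab"  orig:{A}
  [0..3]={A,S}  "bbab"

Original NTs in T[0,3] deriving "bbab": ["A", "S"]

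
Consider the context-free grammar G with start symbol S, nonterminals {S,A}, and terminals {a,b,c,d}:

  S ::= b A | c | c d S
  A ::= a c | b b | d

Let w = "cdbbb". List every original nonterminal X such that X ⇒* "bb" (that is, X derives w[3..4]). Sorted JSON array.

Convert to CNF:
  S -> T1 X4 | T2 A | c
  A -> T0 T1 | T2 T2 | d
  T0 -> a
  T1 -> c
  T2 -> b
  T3 -> d
  X4 -> T3 S

CYK fill, restricted to cells inside w[3..4]:
  cell(3,3) b: {T2}  orig:{}
  cell(4,4) b: {T2}  orig:{}
  cell(3,4) bb: {A}

Original NTs in T[3,4] deriving "bb": ["A"]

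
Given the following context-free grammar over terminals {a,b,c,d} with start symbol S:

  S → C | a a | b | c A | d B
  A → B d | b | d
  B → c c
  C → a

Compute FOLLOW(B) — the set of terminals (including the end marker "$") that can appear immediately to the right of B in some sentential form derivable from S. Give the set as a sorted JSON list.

FIRST iteration:
iter 1:
  A via A→b: +{b}
  A via A→d: +{d}
  B via B→c c: +{c}
  C via C→a: +{a}
  S via S→C: +{a}
  S via S→b: +{b}
  S via S→c A: +{c}
  S via S→d B: +{d}
  S: {a,b,c,d}  A: {b,d}  B: {c}  C: {a}
iter 2:
  A via A→B d: +{c}
  S: {a,b,c,d}  A: {b,c,d}  B: {c}  C: {a}
iter 3: — fixpoint
  S: {a,b,c,d}  A: {b,c,d}  B: {c}  C: {a}

Compute FOLLOW by fixpoint:
initialize: $ ∈ FOLLOW(S)
round 1:
  A→B d: FOLLOW(B) ⊇ FIRST(d) = {d}; new: +{d}
  S→C: FOLLOW(C) ⊇ FOLLOW(S) ⊇ {$}; new: +{$}
  S→c A: FOLLOW(A) ⊇ FOLLOW(S) ⊇ {$}; new: +{$}
  S→d B: FOLLOW(B) ⊇ FOLLOW(S) ⊇ {$}; new: +{$}
  FOLLOW[S]={$}  FOLLOW[A]={$}  FOLLOW[B]={$,d}  FOLLOW[C]={$}
round 2: (no change)
  FOLLOW[S]={$}  FOLLOW[A]={$}  FOLLOW[B]={$,d}  FOLLOW[C]={$}

FOLLOW(B) = ["$", "d"]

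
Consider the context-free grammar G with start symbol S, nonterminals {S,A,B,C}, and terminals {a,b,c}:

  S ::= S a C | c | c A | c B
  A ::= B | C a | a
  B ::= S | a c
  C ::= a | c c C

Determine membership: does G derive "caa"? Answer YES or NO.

Convert to CNF:
  S -> S X5 | T1 A | T1 B | c
  A -> C T0 | S X2 | T0 T1 | T1 A | T1 B | a | c
  B -> S X3 | T0 T1 | T1 A | T1 B | c
  C -> T1 X4 | a
  T0 -> a
  T1 -> c
  X2 -> T0 C
  X3 -> T0 C
  X4 -> T1 C
  X5 -> T0 C

CYK fill:
  [0..0]={A,B,S,T1}  "c"  orig:{A,B,S}
  [1..1]={A,C,T0}  "a"  orig:{A,C}
  [2..2]={A,C,T0}  "a"  orig:{A,C}
  [0..1]={A,B,S,X4}  "ca"  orig:{A,B,S}
  [1..2]={A,X2,X3,X5}  "aa"  orig:{A}
  [0..2]={A,B,S}  "caa"

S ∈ T[0,2] ⇒ YES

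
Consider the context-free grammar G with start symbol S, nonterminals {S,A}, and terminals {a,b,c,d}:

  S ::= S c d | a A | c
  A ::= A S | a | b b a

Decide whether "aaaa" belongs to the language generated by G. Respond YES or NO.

CNF form of G:
  S -> S X5 | T1 A | c
  A -> A S | T0 X4 | a
  T0 -> b
  T1 -> a
  T2 -> c
  T3 -> d
  X4 -> T0 T1
  X5 -> T2 T3

CYK fill:
  [0..0]={A,T1}  "a"  orig:{A}
  [1..1]={A,T1}  "a"  orig:{A}
  [2..2]={A,T1}  "a"  orig:{A}
  [3..3]={A,T1}  "a"  orig:{A}
  [0..1]={S}  "aa"
  [1..2]={S}  "aa"
  [2..3]={S}  "aa"
  [0..2]={A}  "aaa"
  [1..3]={A}  "aaa"
  [0..3]={S}  "aaaa"

S ∈ T[0,3] ⇒ YES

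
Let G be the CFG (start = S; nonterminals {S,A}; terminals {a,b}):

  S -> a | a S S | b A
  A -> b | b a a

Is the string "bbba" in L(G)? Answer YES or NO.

CNF form of G:
  S -> T0 A | T1 X3 | a
  A -> T0 X2 | b
  T0 -> b
  T1 -> a
  X2 -> T1 T1
  X3 -> S S

Fill CYK table bottom-up:
  cell(0,0) b: {A,T0}  orig:{A}
  cell(1,1) b: {A,T0}  orig:{A}
  cell(2,2) b: {A,T0}  orig:{A}
  cell(3,3) a: {S,T1}  orig:{S}
  cell(0,1) bb: {S}
  cell(1,2) bb: {S}
  cell(2,3) ba: ∅
  cell(0,2) bbb: ∅
  cell(1,3) bba: {X3}  orig:{}
  cell(0,3) bbba: ∅

S ∉ T[0,3] ⇒ NO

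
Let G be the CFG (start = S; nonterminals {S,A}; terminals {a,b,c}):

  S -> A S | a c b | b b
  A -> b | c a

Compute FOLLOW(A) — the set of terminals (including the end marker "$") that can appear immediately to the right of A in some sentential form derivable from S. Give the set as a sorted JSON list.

Compute FIRST by fixpoint:
round 1:
  A via A→b: +{b}
  A via A→c a: +{c}
  S via S→A S: +{b,c}
  S via S→a c b: +{a}
  FIRST(S)={a,b,c}  FIRST(A)={b,c}
round 2: (stable)
  FIRST(S)={a,b,c}  FIRST(A)={b,c}

Compute FOLLOW by fixpoint:
initialize: $ ∈ FOLLOW(S)
pass 1:
  S→A S: FOLLOW(A) ⊇ FIRST(S) = {a,b,c}; new: +{a,b,c}
  FOLLOW[S]={$}  FOLLOW[A]={a,b,c}
pass 2: — fixpoint
  FOLLOW[S]={$}  FOLLOW[A]={a,b,c}

FOLLOW(A) = ["a", "b", "c"]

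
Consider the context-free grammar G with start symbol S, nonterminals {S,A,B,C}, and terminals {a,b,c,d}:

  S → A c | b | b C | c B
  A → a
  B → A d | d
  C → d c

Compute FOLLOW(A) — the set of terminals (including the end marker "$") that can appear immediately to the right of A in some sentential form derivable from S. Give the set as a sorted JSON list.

Compute FIRST by fixpoint:
round 1:
  A via A→a: +{a}
  B via B→A d: +{a}
  B via B→d: +{d}
  C via C→d c: +{d}
  S via S→A c: +{a}
  S via S→b: +{b}
  S via S→c B: +{c}
  FIRST(S)={a,b,c}  FIRST(A)={a}  FIRST(B)={a,d}  FIRST(C)={d}
round 2: done
  FIRST(S)={a,b,c}  FIRST(A)={a}  FIRST(B)={a,d}  FIRST(C)={d}

Compute FOLLOW by fixpoint:
initialize: $ ∈ FOLLOW(S)
[1]
  B→A d: FOLLOW(A) ⊇ FIRST(d) = {d}; new: +{d}
  S→A c: FOLLOW(A) ⊇ FIRST(c) = {c}; new: +{c}
  S→b C: FOLLOW(C) ⊇ FOLLOW(S) ⊇ {$}; new: +{$}
  S→c B: FOLLOW(B) ⊇ FOLLOW(S) ⊇ {$}; new: +{$}
  S: {$}  A: {c,d}  B: {$}  C: {$}
[2] (no change)
  S: {$}  A: {c,d}  B: {$}  C: {$}

FOLLOW(A) = ["c", "d"]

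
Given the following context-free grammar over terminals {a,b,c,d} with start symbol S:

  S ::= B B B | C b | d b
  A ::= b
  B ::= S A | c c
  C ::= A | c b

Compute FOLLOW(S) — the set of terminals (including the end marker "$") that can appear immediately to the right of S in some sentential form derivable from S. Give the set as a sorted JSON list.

FIRST iteration:
iter 1:
  A via A→b: +{b}
  B via B→c c: +{c}
  C via C→A: +{b}
  C via C→c b: +{c}
  S via S→B B B: +{c}
  S via S→C b: +{b}
  S via S→d b: +{d}
  S: {b,c,d}  A: {b}  B: {c}  C: {b,c}
iter 2:
  B via B→S A: +{b,d}
  S: {b,c,d}  A: {b}  B: {b,c,d}  C: {b,c}
iter 3: (stable)
  S: {b,c,d}  A: {b}  B: {b,c,d}  C: {b,c}

FOLLOW sets:
initialize: $ ∈ FOLLOW(S)
pass 1:
  B→S A: FOLLOW(S) ⊇ FIRST(A) = {b}; new: +{b}
  S→B B B: FOLLOW(B) ⊇ FIRST(B) = {b,c,d}; new: +{b,c,d}
  S→B B B: FOLLOW(B) ⊇ FOLLOW(S) ⊇ {$,b}; new: +{$}
  S→C b: FOLLOW(C) ⊇ FIRST(b) = {b}; new: +{b}
  FOLLOW[S]={$,b}  FOLLOW[A]={}  FOLLOW[B]={$,b,c,d}  FOLLOW[C]={b}
pass 2:
  B→S A: FOLLOW(A) ⊇ FOLLOW(B) ⊇ {$,b,c,d}; new: +{$,b,c,d}
  FOLLOW[S]={$,b}  FOLLOW[A]={$,b,c,d}  FOLLOW[B]={$,b,c,d}  FOLLOW[C]={b}
pass 3: (no change)
  FOLLOW[S]={$,b}  FOLLOW[A]={$,b,c,d}  FOLLOW[B]={$,b,c,d}  FOLLOW[C]={b}

FOLLOW(S) = ["$", "b"]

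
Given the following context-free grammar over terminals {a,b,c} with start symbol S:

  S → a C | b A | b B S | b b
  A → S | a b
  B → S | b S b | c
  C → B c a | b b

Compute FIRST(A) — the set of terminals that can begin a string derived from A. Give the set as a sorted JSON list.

Compute FIRST by fixpoint:
round 1:
  A via A→a b: +{a}
  B via B→b S b: +{b}
  B via B→c: +{c}
  C via C→B c a: +{b,c}
  S via S→a C: +{a}
  S via S→b A: +{b}
  S: {a,b}  A: {a}  B: {b,c}  C: {b,c}
round 2:
  A via A→S: +{b}
  B via B→S: +{a}
  C via C→B c a: +{a}
  S: {a,b}  A: {a,b}  B: {a,b,c}  C: {a,b,c}
round 3: (stable)
  S: {a,b}  A: {a,b}  B: {a,b,c}  C: {a,b,c}

FIRST(A) = ["a", "b"]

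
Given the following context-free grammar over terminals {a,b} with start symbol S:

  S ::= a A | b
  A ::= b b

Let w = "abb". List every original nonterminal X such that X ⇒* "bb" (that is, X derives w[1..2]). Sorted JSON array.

Convert to CNF:
  S -> T1 A | b
  A -> T0 T0
  T0 -> b
  T1 -> a

Fill CYK table bottom-up — only the sub-triangle for w[1..2]:
  T[1,1] 'b' = {S,T0}  orig:{S}
  T[2,2] 'b' = {S,T0}  orig:{S}
  T[1,2] 'bb' = {A}

Original NTs in T[1,2] deriving "bb": ["A"]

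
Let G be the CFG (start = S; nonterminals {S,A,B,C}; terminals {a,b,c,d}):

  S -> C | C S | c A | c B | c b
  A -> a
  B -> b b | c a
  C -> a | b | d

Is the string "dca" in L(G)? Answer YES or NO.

Convert to CNF:
  S -> C S | T1 A | T1 B | T1 T0 | a | b | d
  A -> a
  B -> T0 T0 | T1 T2
  C -> a | b | d
  T0 -> b
  T1 -> c
  T2 -> a

CYK fill:
  [0..0]={C,S}  "d"
  [1..1]={T1}  "c"  orig:{}
  [2..2]={A,C,S,T2}  "a"  orig:{A,C,S}
  [0..1]=∅  "dc"
  [1..2]={B,S}  "ca"
  [0..2]={S}  "dca"

S ∈ T[0,2] ⇒ YES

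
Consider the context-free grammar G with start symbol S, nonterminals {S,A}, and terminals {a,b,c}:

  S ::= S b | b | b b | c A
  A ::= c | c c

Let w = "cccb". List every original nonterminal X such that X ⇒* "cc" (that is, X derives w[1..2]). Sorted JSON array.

Convert to CNF:
  S -> S T1 | T0 A | T1 T1 | b
  A -> T0 T0 | c
  T0 -> c
  T1 -> b

CYK table (by increasing span) (cells [i..j] with 1 ≤ i ≤ j ≤ 2 only):
  [1..1]={A,T0}  "c"  orig:{A}
  [2..2]={A,T0}  "c"  orig:{A}
  [1..2]={A,S}  "cc"

Original NTs in T[1,2] deriving "cc": ["A", "S"]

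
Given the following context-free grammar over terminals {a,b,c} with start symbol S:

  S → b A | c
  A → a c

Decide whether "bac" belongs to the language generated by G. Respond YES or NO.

Convert to CNF:
  S -> T2 A | c
  A -> T0 T1
  T0 -> a
  T1 -> c
  T2 -> b

Fill CYK table bottom-up:
  [0..0]={T2}  "b"  orig:{}
  [1..1]={T0}  "a"  orig:{}
  [2..2]={S,T1}  "c"  orig:{S}
  [0..1]=∅  "ba"
  [1..2]={A}  "ac"
  [0..2]={S}  "bac"

S ∈ T[0,2] ⇒ YES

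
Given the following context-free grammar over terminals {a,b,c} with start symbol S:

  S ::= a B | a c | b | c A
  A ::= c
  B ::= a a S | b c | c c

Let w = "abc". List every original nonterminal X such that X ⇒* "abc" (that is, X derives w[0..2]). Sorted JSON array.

Convert to CNF:
  S -> T0 B | T0 T2 | T2 A | b
  A -> c
  B -> T0 X3 | T1 T2 | T2 T2
  T0 -> a
  T1 -> b
  T2 -> c
  X3 -> T0 S

CYK table (by increasing span) (cells [i..j] with 0 ≤ i ≤ j ≤ 2 only):
  cell(0,0) a: {T0}  orig:{}
  cell(1,1) b: {S,T1}  orig:{S}
  cell(2,2) c: {A,T2}  orig:{A}
  cell(0,1) ab: {X3}  orig:{}
  cell(1,2) bc: {B}
  cell(0,2) abc: {S}

Original NTs in T[0,2] deriving "abc": ["S"]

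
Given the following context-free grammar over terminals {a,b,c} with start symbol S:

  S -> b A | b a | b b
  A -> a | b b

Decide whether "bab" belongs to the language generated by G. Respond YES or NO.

Convert to CNF:
  S -> T0 A | T0 T0 | T0 T1
  A -> T0 T0 | a
  T0 -> b
  T1 -> a

Fill CYK table bottom-up:
  [0..0]={T0}  "b"  orig:{}
  [1..1]={A,T1}  "a"  orig:{A}
  [2..2]={T0}  "b"  orig:{}
  [0..1]={S}  "ba"
  [1..2]=∅  "ab"
  [0..2]=∅  "bab"

S ∉ T[0,2] ⇒ NO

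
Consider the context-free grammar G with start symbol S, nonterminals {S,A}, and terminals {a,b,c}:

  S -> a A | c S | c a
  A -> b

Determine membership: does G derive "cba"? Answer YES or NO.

CNF form of G:
  S -> T0 A | T1 S | T1 T0
  A -> b
  T0 -> a
  T1 -> c

CYK fill:
  cell(0,0) c: {T1}  orig:{}
  cell(1,1) b: {A}
  cell(2,2) a: {T0}  orig:{}
  cell(0,1) cb: ∅
  cell(1,2) ba: ∅
  cell(0,2) cba: ∅

S ∉ T[0,2] ⇒ NO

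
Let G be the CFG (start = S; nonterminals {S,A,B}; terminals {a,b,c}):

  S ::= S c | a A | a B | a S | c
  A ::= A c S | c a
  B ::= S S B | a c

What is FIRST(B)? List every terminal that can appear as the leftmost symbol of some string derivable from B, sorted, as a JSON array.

FIRST sets, iterate to fixpoint:
round 1:
  A via A→c a: +{c}
  B via B→a c: +{a}
  S via S→a A: +{a}
  S via S→c: +{c}
  S: {a,c}  A: {c}  B: {a}
round 2:
  B via B→S S B: +{c}
  S: {a,c}  A: {c}  B: {a,c}
round 3: — fixpoint
  S: {a,c}  A: {c}  B: {a,c}

FIRST(B) = ["a", "c"]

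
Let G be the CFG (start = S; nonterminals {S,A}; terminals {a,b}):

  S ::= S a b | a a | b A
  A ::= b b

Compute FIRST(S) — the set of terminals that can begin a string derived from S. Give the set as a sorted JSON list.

Compute FIRST by fixpoint:
iter 1:
  A via A→b b: +{b}
  S via S→a a: +{a}
  S via S→b A: +{b}
  FIRST[S]={a,b}  FIRST[A]={b}
iter 2: (stable)
  FIRST[S]={a,b}  FIRST[A]={b}

FIRST(S) = ["a", "b"]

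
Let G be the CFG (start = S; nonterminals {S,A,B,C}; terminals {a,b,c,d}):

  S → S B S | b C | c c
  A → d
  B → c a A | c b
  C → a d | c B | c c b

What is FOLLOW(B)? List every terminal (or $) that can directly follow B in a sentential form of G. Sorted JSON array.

FIRST iteration:
round 1:
  A via A→d: +{d}
  B via B→c a A: +{c}
  C via C→a d: +{a}
  C via C→c B: +{c}
  S via S→b C: +{b}
  S via S→c c: +{c}
  S: {b,c}  A: {d}  B: {c}  C: {a,c}
round 2: (stable)
  S: {b,c}  A: {d}  B: {c}  C: {a,c}

FOLLOW iteration:
initialize: $ ∈ FOLLOW(S)
round 1:
  S→S B S: FOLLOW(S) ⊇ FIRST(B) = {c}; new: +{c}
  S→S B S: FOLLOW(B) ⊇ FIRST(S) = {b,c}; new: +{b,c}
  S→b C: FOLLOW(C) ⊇ FOLLOW(S) ⊇ {$,c}; new: +{$,c}
  S: {$,c}  A: {}  B: {b,c}  C: {$,c}
round 2:
  B→c a A: FOLLOW(A) ⊇ FOLLOW(B) ⊇ {b,c}; new: +{b,c}
  C→c B: FOLLOW(B) ⊇ FOLLOW(C) ⊇ {$,c}; new: +{$}
  S: {$,c}  A: {b,c}  B: {$,b,c}  C: {$,c}
round 3:
  B→c a A: FOLLOW(A) ⊇ FOLLOW(B) ⊇ {$,b,c}; new: +{$}
  S: {$,c}  A: {$,b,c}  B: {$,b,c}  C: {$,c}
round 4: (stable)
  S: {$,c}  A: {$,b,c}  B: {$,b,c}  C: {$,c}

FOLLOW(B) = ["$", "b", "c"]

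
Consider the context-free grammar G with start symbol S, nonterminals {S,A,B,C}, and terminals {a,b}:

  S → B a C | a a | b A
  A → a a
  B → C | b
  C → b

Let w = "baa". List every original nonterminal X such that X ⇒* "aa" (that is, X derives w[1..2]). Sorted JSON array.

CNF form of G:
  S -> B X2 | T0 T0 | T1 A
  A -> T0 T0
  B -> b
  C -> b
  T0 -> a
  T1 -> b
  X2 -> T0 C

CYK fill — only the sub-triangle for w[1..2]:
  [1..1]={T0}  "a"  orig:{}
  [2..2]={T0}  "a"  orig:{}
  [1..2]={A,S}  "aa"

Original NTs in T[1,2] deriving "aa": ["A", "S"]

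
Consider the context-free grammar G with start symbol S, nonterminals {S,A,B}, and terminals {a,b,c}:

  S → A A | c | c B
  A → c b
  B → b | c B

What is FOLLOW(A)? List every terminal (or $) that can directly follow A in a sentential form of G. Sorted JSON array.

FIRST iteration:
round 1:
  A via A→c b: +{c}
  B via B→b: +{b}
  B via B→c B: +{c}
  S via S→A A: +{c}
  S: {c}  A: {c}  B: {b,c}
round 2: (stable)
  S: {c}  A: {c}  B: {b,c}

FOLLOW iteration:
seed FOLLOW(S) with $
pass 1:
  S→A A: FOLLOW(A) ⊇ FIRST(A) = {c}; new: +{c}
  S→A A: FOLLOW(A) ⊇ FOLLOW(S) ⊇ {$}; new: +{$}
  S→c B: FOLLOW(B) ⊇ FOLLOW(S) ⊇ {$}; new: +{$}
  FOLLOW[S]={$}  FOLLOW[A]={$,c}  FOLLOW[B]={$}
pass 2: — fixpoint
  FOLLOW[S]={$}  FOLLOW[A]={$,c}  FOLLOW[B]={$}

FOLLOW(A) = ["$", "c"]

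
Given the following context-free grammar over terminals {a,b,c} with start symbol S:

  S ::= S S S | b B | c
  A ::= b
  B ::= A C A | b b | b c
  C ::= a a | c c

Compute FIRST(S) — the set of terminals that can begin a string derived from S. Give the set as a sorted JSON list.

FIRST sets, iterate to fixpoint:
pass 1:
  A via A→b: +{b}
  B via B→A C A: +{b}
  C via C→a a: +{a}
  C via C→c c: +{c}
  S via S→b B: +{b}
  S via S→c: +{c}
  S: {b,c}  A: {b}  B: {b}  C: {a,c}
pass 2: — fixpoint
  S: {b,c}  A: {b}  B: {b}  C: {a,c}

FIRST(S) = ["b", "c"]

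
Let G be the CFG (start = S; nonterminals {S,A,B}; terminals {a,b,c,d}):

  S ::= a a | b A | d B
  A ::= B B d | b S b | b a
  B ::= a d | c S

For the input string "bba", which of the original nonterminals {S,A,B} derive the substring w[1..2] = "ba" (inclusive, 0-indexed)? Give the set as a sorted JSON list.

CNF form of G:
  S -> T0 B | T1 A | T2 T2
  A -> B X4 | T1 T2 | T1 X5
  B -> T2 T0 | T3 S
  T0 -> d
  T1 -> b
  T2 -> a
  T3 -> c
  X4 -> B T0
  X5 -> S T1

CYK table (by increasing span), restricted to cells inside w[1..2]:
  cell(1,1) b: {T1}  orig:{}
  cell(2,2) a: {T2}  orig:{}
  cell(1,2) ba: {A}

Original NTs in T[1,2] deriving "ba": ["A"]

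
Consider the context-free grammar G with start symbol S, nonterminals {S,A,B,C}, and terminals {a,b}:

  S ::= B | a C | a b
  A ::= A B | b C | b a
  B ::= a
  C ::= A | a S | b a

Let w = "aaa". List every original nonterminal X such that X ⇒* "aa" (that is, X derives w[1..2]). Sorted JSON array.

CNF form of G:
  S -> T1 C | T1 T0 | a
  A -> A B | T0 C | T0 T1
  B -> a
  C -> A B | T0 C | T0 T1 | T1 S
  T0 -> b
  T1 -> a

CYK table (by increasing span) — only the sub-triangle for w[1..2]:
  [1..1]={B,S,T1}  "a"  orig:{B,S}
  [2..2]={B,S,T1}  "a"  orig:{B,S}
  [1..2]={C}  "aa"

Original NTs in T[1,2] deriving "aa": ["C"]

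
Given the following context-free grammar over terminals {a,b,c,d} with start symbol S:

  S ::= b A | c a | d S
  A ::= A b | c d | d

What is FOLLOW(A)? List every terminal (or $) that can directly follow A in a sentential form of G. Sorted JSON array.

FIRST sets, iterate to fixpoint:
iter 1:
  A via A→c d: +{c}
  A via A→d: +{d}
  S via S→b A: +{b}
  S via S→c a: +{c}
  S via S→d S: +{d}
  FIRST[S]={b,c,d}  FIRST[A]={c,d}
iter 2: (stable)
  FIRST[S]={b,c,d}  FIRST[A]={c,d}

Compute FOLLOW by fixpoint:
FOLLOW(S) := {$}
round 1:
  A→A b: FOLLOW(A) ⊇ FIRST(b) = {b}; new: +{b}
  S→b A: FOLLOW(A) ⊇ FOLLOW(S) ⊇ {$}; new: +{$}
  S: {$}  A: {$,b}
round 2: — fixpoint
  S: {$}  A: {$,b}

FOLLOW(A) = ["$", "b"]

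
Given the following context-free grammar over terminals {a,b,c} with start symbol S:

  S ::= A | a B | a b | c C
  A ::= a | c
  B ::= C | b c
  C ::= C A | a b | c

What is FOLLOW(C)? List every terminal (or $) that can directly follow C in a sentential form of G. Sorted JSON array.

FIRST iteration:
iter 1:
  A via A→a: +{a}
  A via A→c: +{c}
  B via B→b c: +{b}
  C via C→a b: +{a}
  C via C→c: +{c}
  S via S→A: +{a,c}
  FIRST[S]={a,c}  FIRST[A]={a,c}  FIRST[B]={b}  FIRST[C]={a,c}
iter 2:
  B via B→C: +{a,c}
  FIRST[S]={a,c}  FIRST[A]={a,c}  FIRST[B]={a,b,c}  FIRST[C]={a,c}
iter 3: (stable)
  FIRST[S]={a,c}  FIRST[A]={a,c}  FIRST[B]={a,b,c}  FIRST[C]={a,c}

FOLLOW iteration:
initialize: $ ∈ FOLLOW(S)
pass 1:
  C→C A: FOLLOW(C) ⊇ FIRST(A) = {a,c}; new: +{a,c}
  C→C A: FOLLOW(A) ⊇ FOLLOW(C) ⊇ {a,c}; new: +{a,c}
  S→A: FOLLOW(A) ⊇ FOLLOW(S) ⊇ {$}; new: +{$}
  S→a B: FOLLOW(B) ⊇ FOLLOW(S) ⊇ {$}; new: +{$}
  S→c C: FOLLOW(C) ⊇ FOLLOW(S) ⊇ {$}; new: +{$}
  FOLLOW[S]={$}  FOLLOW[A]={$,a,c}  FOLLOW[B]={$}  FOLLOW[C]={$,a,c}
pass 2: (no change)
  FOLLOW[S]={$}  FOLLOW[A]={$,a,c}  FOLLOW[B]={$}  FOLLOW[C]={$,a,c}

FOLLOW(C) = ["$", "a", "c"]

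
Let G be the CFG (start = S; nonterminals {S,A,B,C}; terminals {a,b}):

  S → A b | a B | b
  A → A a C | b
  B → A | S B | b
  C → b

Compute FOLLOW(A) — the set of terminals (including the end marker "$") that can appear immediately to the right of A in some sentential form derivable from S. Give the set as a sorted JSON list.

FIRST sets, iterate to fixpoint:
pass 1:
  A via A→b: +{b}
  B via B→A: +{b}
  C via C→b: +{b}
  S via S→A b: +{b}
  S via S→a B: +{a}
  FIRST(S)={a,b}  FIRST(A)={b}  FIRST(B)={b}  FIRST(C)={b}
pass 2:
  B via B→S B: +{a}
  FIRST(S)={a,b}  FIRST(A)={b}  FIRST(B)={a,b}  FIRST(C)={b}
pass 3: — fixpoint
  FIRST(S)={a,b}  FIRST(A)={b}  FIRST(B)={a,b}  FIRST(C)={b}

FOLLOW sets:
seed FOLLOW(S) with $
[1]
  A→A a C: FOLLOW(A) ⊇ FIRST(a) = {a}; new: +{a}
  A→A a C: FOLLOW(C) ⊇ FOLLOW(A) ⊇ {a}; new: +{a}
  B→S B: FOLLOW(S) ⊇ FIRST(B) = {a,b}; new: +{a,b}
  S→A b: FOLLOW(A) ⊇ FIRST(b) = {b}; new: +{b}
  S→a B: FOLLOW(B) ⊇ FOLLOW(S) ⊇ {$,a,b}; new: +{$,a,b}
  FOLLOW(S)={$,a,b}  FOLLOW(A)={a,b}  FOLLOW(B)={$,a,b}  FOLLOW(C)={a}
[2]
  A→A a C: FOLLOW(C) ⊇ FOLLOW(A) ⊇ {a,b}; new: +{b}
  B→A: FOLLOW(A) ⊇ FOLLOW(B) ⊇ {$,a,b}; new: +{$}
  FOLLOW(S)={$,a,b}  FOLLOW(A)={$,a,b}  FOLLOW(B)={$,a,b}  FOLLOW(C)={a,b}
[3]
  A→A a C: FOLLOW(C) ⊇ FOLLOW(A) ⊇ {$,a,b}; new: +{$}
  FOLLOW(S)={$,a,b}  FOLLOW(A)={$,a,b}  FOLLOW(B)={$,a,b}  FOLLOW(C)={$,a,b}
[4] done
  FOLLOW(S)={$,a,b}  FOLLOW(A)={$,a,b}  FOLLOW(B)={$,a,b}  FOLLOW(C)={$,a,b}

FOLLOW(A) = ["$", "a", "b"]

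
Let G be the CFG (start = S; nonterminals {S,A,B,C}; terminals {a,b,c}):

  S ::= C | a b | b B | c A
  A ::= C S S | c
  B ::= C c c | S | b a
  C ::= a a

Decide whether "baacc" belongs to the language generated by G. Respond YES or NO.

Convert to CNF:
  S -> T0 A | T1 T1 | T1 T2 | T2 B
  A -> C X3 | c
  B -> C X4 | T0 A | T1 T1 | T1 T2 | T2 B | T2 T1
  C -> T1 T1
  T0 -> c
  T1 -> a
  T2 -> b
  X3 -> S S
  X4 -> T0 T0

Fill CYK table bottom-up:
  [0..0]={T2}  "b"  orig:{}
  [1..1]={T1}  "a"  orig:{}
  [2..2]={T1}  "a"  orig:{}
  [3..3]={A,T0}  "c"  orig:{A}
  [4..4]={A,T0}  "c"  orig:{A}
  [0..1]={B}  "ba"
  [1..2]={B,C,S}  "aa"
  [2..3]=∅  "ac"
  [3..4]={B,S,X4}  "cc"  orig:{B,S}
  [0..2]={B,S}  "baa"
  [1..3]=∅  "aac"
  [2..4]=∅  "acc"
  [0..3]=∅  "baac"
  [1..4]={B,X3}  "aacc"  orig:{B}
  [0..4]={B,S,X3}  "baacc"  orig:{B,S}

S ∈ T[0,4] ⇒ YES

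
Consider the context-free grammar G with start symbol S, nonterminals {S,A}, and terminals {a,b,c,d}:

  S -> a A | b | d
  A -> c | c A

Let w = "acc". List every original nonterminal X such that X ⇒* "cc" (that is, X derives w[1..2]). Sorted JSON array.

CNF form of G:
  S -> T1 A | b | d
  A -> T0 A | c
  T0 -> c
  T1 -> a

CYK table (by increasing span) (cells [i..j] with 1 ≤ i ≤ j ≤ 2 only):
  T[1,1] 'c' = {A,T0}  orig:{A}
  T[2,2] 'c' = {A,T0}  orig:{A}
  T[1,2] 'cc' = {A}

Original NTs in T[1,2] deriving "cc": ["A"]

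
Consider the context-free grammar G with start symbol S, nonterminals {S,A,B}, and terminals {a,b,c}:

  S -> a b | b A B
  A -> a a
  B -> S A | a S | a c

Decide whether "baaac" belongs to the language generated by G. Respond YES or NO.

CNF form of G:
  S -> T0 T2 | T2 X3
  A -> T0 T0
  B -> S A | T0 S | T0 T1
  T0 -> a
  T1 -> c
  T2 -> b
  X3 -> A B

Fill CYK table bottom-up:
  T[0,0] 'b' = {T2}  orig:{}
  T[1,1] 'a' = {T0}  orig:{}
  T[2,2] 'a' = {T0}  orig:{}
  T[3,3] 'a' = {T0}  orig:{}
  T[4,4] 'c' = {T1}  orig:{}
  T[0,1] 'ba' = ∅
  T[1,2] 'aa' = {A}
  T[2,3] 'aa' = {A}
  T[3,4] 'ac' = {B}
  T[0,2] 'baa' = ∅
  T[1,3] 'aaa' = ∅
  T[2,4] 'aac' = ∅
  T[0,3] 'baaa' = ∅
  T[1,4] 'aaac' = {X3}  orig:{}
  T[0,4] 'baaac' = {S}

S ∈ T[0,4] ⇒ YES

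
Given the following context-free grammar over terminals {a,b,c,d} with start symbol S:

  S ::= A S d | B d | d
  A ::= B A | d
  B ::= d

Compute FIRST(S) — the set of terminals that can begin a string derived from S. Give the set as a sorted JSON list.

Compute FIRST by fixpoint:
iter 1:
  A via A→d: +{d}
  B via B→d: +{d}
  S via S→A S d: +{d}
  FIRST(S)={d}  FIRST(A)={d}  FIRST(B)={d}
iter 2: — fixpoint
  FIRST(S)={d}  FIRST(A)={d}  FIRST(B)={d}

FIRST(S) = ["d"]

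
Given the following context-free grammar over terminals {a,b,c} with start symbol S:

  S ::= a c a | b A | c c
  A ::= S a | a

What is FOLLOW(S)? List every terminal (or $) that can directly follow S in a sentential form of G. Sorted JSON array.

FIRST sets, iterate to fixpoint:
round 1:
  A via A→a: +{a}
  S via S→a c a: +{a}
  S via S→b A: +{b}
  S via S→c c: +{c}
  FIRST[S]={a,b,c}  FIRST[A]={a}
round 2:
  A via A→S a: +{b,c}
  FIRST[S]={a,b,c}  FIRST[A]={a,b,c}
round 3: (no change)
  FIRST[S]={a,b,c}  FIRST[A]={a,b,c}

Compute FOLLOW by fixpoint:
initialize: $ ∈ FOLLOW(S)
pass 1:
  A→S a: FOLLOW(S) ⊇ FIRST(a) = {a}; new: +{a}
  S→b A: FOLLOW(A) ⊇ FOLLOW(S) ⊇ {$,a}; new: +{$,a}
  S: {$,a}  A: {$,a}
pass 2: done
  S: {$,a}  A: {$,a}

FOLLOW(S) = ["$", "a"]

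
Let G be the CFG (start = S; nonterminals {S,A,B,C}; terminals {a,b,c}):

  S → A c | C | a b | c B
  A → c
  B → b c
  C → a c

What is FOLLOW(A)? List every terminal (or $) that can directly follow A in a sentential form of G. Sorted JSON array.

FIRST sets, iterate to fixpoint:
[1]
  A via A→c: +{c}
  B via B→b c: +{b}
  C via C→a c: +{a}
  S via S→A c: +{c}
  S via S→C: +{a}
  FIRST[S]={a,c}  FIRST[A]={c}  FIRST[B]={b}  FIRST[C]={a}
[2] (stable)
  FIRST[S]={a,c}  FIRST[A]={c}  FIRST[B]={b}  FIRST[C]={a}

FOLLOW iteration:
FOLLOW(S) := {$}
round 1:
  S→A c: FOLLOW(A) ⊇ FIRST(c) = {c}; new: +{c}
  S→C: FOLLOW(C) ⊇ FOLLOW(S) ⊇ {$}; new: +{$}
  S→c B: FOLLOW(B) ⊇ FOLLOW(S) ⊇ {$}; new: +{$}
  S: {$}  A: {c}  B: {$}  C: {$}
round 2: — fixpoint
  S: {$}  A: {c}  B: {$}  C: {$}

FOLLOW(A) = ["c"]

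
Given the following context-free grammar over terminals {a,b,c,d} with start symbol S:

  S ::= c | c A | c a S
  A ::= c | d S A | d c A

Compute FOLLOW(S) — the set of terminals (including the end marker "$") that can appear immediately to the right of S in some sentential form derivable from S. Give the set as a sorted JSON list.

FIRST sets, iterate to fixpoint:
round 1:
  A via A→c: +{c}
  A via A→d S A: +{d}
  S via S→c: +{c}
  S: {c}  A: {c,d}
round 2: (no change)
  S: {c}  A: {c,d}

FOLLOW iteration:
seed FOLLOW(S) with $
[1]
  A→d S A: FOLLOW(S) ⊇ FIRST(A) = {c,d}; new: +{c,d}
  S→c A: FOLLOW(A) ⊇ FOLLOW(S) ⊇ {$,c,d}; new: +{$,c,d}
  S: {$,c,d}  A: {$,c,d}
[2] (no change)
  S: {$,c,d}  A: {$,c,d}

FOLLOW(S) = ["$", "c", "d"]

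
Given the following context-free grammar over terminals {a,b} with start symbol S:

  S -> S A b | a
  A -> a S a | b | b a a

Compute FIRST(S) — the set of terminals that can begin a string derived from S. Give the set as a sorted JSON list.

FIRST iteration:
iter 1:
  A via A→a S a: +{a}
  A via A→b: +{b}
  S via S→a: +{a}
  S: {a}  A: {a,b}
iter 2: (stable)
  S: {a}  A: {a,b}

FIRST(S) = ["a"]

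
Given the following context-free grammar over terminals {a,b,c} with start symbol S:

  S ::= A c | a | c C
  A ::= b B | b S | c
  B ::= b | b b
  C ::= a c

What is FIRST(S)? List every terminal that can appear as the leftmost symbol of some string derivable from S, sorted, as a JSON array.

FIRST iteration:
pass 1:
  A via A→b B: +{b}
  A via A→c: +{c}
  B via B→b: +{b}
  C via C→a c: +{a}
  S via S→A c: +{b,c}
  S via S→a: +{a}
  S: {a,b,c}  A: {b,c}  B: {b}  C: {a}
pass 2: done
  S: {a,b,c}  A: {b,c}  B: {b}  C: {a}

FIRST(S) = ["a", "b", "c"]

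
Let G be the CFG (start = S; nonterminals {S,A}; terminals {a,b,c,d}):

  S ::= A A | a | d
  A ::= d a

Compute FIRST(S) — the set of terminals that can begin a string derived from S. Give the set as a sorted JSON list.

FIRST iteration:
pass 1:
  A via A→d a: +{d}
  S via S→A A: +{d}
  S via S→a: +{a}
  S: {a,d}  A: {d}
pass 2: (no change)
  S: {a,d}  A: {d}

FIRST(S) = ["a", "d"]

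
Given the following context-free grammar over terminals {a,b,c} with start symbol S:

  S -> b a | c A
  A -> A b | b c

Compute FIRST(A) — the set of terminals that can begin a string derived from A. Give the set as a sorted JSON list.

Compute FIRST by fixpoint:
iter 1:
  A via A→b c: +{b}
  S via S→b a: +{b}
  S via S→c A: +{c}
  FIRST[S]={b,c}  FIRST[A]={b}
iter 2: (stable)
  FIRST[S]={b,c}  FIRST[A]={b}

FIRST(A) = ["b"]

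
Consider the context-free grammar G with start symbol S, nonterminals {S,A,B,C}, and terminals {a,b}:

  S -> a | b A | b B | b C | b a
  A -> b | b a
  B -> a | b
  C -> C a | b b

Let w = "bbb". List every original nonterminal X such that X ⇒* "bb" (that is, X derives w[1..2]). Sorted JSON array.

CNF form of G:
  S -> T0 A | T0 B | T0 C | T0 T1 | a
  A -> T0 T1 | b
  B -> a | b
  C -> C T1 | T0 T0
  T0 -> b
  T1 -> a

CYK table (by increasing span) (cells [i..j] with 1 ≤ i ≤ j ≤ 2 only):
  cell(1,1) b: {A,B,T0}  orig:{A,B}
  cell(2,2) b: {A,B,T0}  orig:{A,B}
  cell(1,2) bb: {C,S}

Original NTs in T[1,2] deriving "bb": ["C", "S"]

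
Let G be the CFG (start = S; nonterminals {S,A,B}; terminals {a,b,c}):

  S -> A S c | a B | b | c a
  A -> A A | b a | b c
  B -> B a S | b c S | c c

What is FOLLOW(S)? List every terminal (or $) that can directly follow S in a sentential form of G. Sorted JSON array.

FIRST iteration:
[1]
  A via A→b a: +{b}
  B via B→b c S: +{b}
  B via B→c c: +{c}
  S via S→A S c: +{b}
  S via S→a B: +{a}
  S via S→c a: +{c}
  FIRST[S]={a,b,c}  FIRST[A]={b}  FIRST[B]={b,c}
[2] — fixpoint
  FIRST[S]={a,b,c}  FIRST[A]={b}  FIRST[B]={b,c}

FOLLOW sets:
seed FOLLOW(S) with $
iter 1:
  A→A A: FOLLOW(A) ⊇ FIRST(A) = {b}; new: +{b}
  B→B a S: FOLLOW(B) ⊇ FIRST(a) = {a}; new: +{a}
  B→B a S: FOLLOW(S) ⊇ FOLLOW(B) ⊇ {a}; new: +{a}
  S→A S c: FOLLOW(A) ⊇ FIRST(S) = {a,b,c}; new: +{a,c}
  S→A S c: FOLLOW(S) ⊇ FIRST(c) = {c}; new: +{c}
  S→a B: FOLLOW(B) ⊇ FOLLOW(S) ⊇ {$,a,c}; new: +{$,c}
  FOLLOW[S]={$,a,c}  FOLLOW[A]={a,b,c}  FOLLOW[B]={$,a,c}
iter 2: done
  FOLLOW[S]={$,a,c}  FOLLOW[A]={a,b,c}  FOLLOW[B]={$,a,c}

FOLLOW(S) = ["$", "a", "c"]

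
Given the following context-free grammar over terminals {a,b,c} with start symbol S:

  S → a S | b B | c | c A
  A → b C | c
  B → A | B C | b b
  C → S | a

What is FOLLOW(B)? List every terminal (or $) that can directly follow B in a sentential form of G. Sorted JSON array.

FIRST sets, iterate to fixpoint:
[1]
  A via A→b C: +{b}
  A via A→c: +{c}
  B via B→A: +{b,c}
  C via C→a: +{a}
  S via S→a S: +{a}
  S via S→b B: +{b}
  S via S→c: +{c}
  FIRST(S)={a,b,c}  FIRST(A)={b,c}  FIRST(B)={b,c}  FIRST(C)={a}
[2]
  C via C→S: +{b,c}
  FIRST(S)={a,b,c}  FIRST(A)={b,c}  FIRST(B)={b,c}  FIRST(C)={a,b,c}
[3] (no change)
  FIRST(S)={a,b,c}  FIRST(A)={b,c}  FIRST(B)={b,c}  FIRST(C)={a,b,c}

FOLLOW sets:
initialize: $ ∈ FOLLOW(S)
[1]
  B→B C: FOLLOW(B) ⊇ FIRST(C) = {a,b,c}; new: +{a,b,c}
  B→B C: FOLLOW(C) ⊇ FOLLOW(B) ⊇ {a,b,c}; new: +{a,b,c}
  C→S: FOLLOW(S) ⊇ FOLLOW(C) ⊇ {a,b,c}; new: +{a,b,c}
  S→b B: FOLLOW(B) ⊇ FOLLOW(S) ⊇ {$,a,b,c}; new: +{$}
  S→c A: FOLLOW(A) ⊇ FOLLOW(S) ⊇ {$,a,b,c}; new: +{$,a,b,c}
  S: {$,a,b,c}  A: {$,a,b,c}  B: {$,a,b,c}  C: {a,b,c}
[2]
  A→b C: FOLLOW(C) ⊇ FOLLOW(A) ⊇ {$,a,b,c}; new: +{$}
  S: {$,a,b,c}  A: {$,a,b,c}  B: {$,a,b,c}  C: {$,a,b,c}
[3] (no change)
  S: {$,a,b,c}  A: {$,a,b,c}  B: {$,a,b,c}  C: {$,a,b,c}

FOLLOW(B) = ["$", "a", "b", "c"]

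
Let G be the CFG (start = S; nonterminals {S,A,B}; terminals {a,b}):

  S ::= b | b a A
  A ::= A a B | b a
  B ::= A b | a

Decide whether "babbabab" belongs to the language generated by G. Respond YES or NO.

Convert to CNF:
  S -> T1 X3 | b
  A -> A X2 | T1 T0
  B -> A T1 | a
  T0 -> a
  T1 -> b
  X2 -> T0 B
  X3 -> T0 A

CYK fill:
  cell(0,0) b: {S,T1}  orig:{S}
  cell(1,1) a: {B,T0}  orig:{B}
  cell(2,2) b: {S,T1}  orig:{S}
  cell(3,3) b: {S,T1}  orig:{S}
  cell(4,4) a: {B,T0}  orig:{B}
  cell(5,5) b: {S,T1}  orig:{S}
  cell(6,6) a: {B,T0}  orig:{B}
  cell(7,7) b: {S,T1}  orig:{S}
  cell(0,1) ba: {A}
  cell(1,2) ab: ∅
  cell(2,3) bb: ∅
  cell(3,4) ba: {A}
  cell(4,5) ab: ∅
  cell(5,6) ba: {A}
  cell(6,7) ab: ∅
  cell(0,2) bab: {B}
  cell(1,3) abb: ∅
  cell(2,4) bba: ∅
  cell(3,5) bab: {B}
  cell(4,6) aba: {X3}  orig:{}
  cell(5,7) bab: {B}
  cell(0,3) babb: ∅
  cell(1,4) abba: ∅
  cell(2,5) bbab: ∅
  cell(3,6) baba: {S}
  cell(4,7) abab: {X2}  orig:{}
  cell(0,4) babba: ∅
  cell(1,5) abbab: ∅
  cell(2,6) bbaba: ∅
  cell(3,7) babab: ∅
  cell(0,5) babbab: ∅
  cell(1,6) abbaba: ∅
  cell(2,7) bbabab: ∅
  cell(0,6) babbaba: ∅
  cell(1,7) abbabab: ∅
  cell(0,7) babbabab: ∅

S ∉ T[0,7] ⇒ NO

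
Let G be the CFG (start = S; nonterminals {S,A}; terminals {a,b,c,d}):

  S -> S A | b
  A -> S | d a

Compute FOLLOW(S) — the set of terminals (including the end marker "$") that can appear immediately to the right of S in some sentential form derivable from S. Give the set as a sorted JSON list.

Compute FIRST by fixpoint:
round 1:
  A via A→d a: +{d}
  S via S→b: +{b}
  FIRST[S]={b}  FIRST[A]={d}
round 2:
  A via A→S: +{b}
  FIRST[S]={b}  FIRST[A]={b,d}
round 3: (no change)
  FIRST[S]={b}  FIRST[A]={b,d}

FOLLOW sets:
FOLLOW(S) := {$}
round 1:
  S→S A: FOLLOW(S) ⊇ FIRST(A) = {b,d}; new: +{b,d}
  S→S A: FOLLOW(A) ⊇ FOLLOW(S) ⊇ {$,b,d}; new: +{$,b,d}
  S: {$,b,d}  A: {$,b,d}
round 2: (no change)
  S: {$,b,d}  A: {$,b,d}

FOLLOW(S) = ["$", "b", "d"]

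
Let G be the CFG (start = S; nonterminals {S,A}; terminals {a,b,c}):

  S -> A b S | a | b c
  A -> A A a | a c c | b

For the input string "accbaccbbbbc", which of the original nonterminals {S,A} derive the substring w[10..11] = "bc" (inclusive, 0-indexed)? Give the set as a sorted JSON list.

Convert to CNF:
  S -> A X5 | T2 T1 | a
  A -> A X3 | T0 X4 | b
  T0 -> a
  T1 -> c
  T2 -> b
  X3 -> A T0
  X4 -> T1 T1
  X5 -> T2 S

CYK fill — only the sub-triangle for w[10..11]:
  T[10,10] 'b' = {A,T2}  orig:{A}
  T[11,11] 'c' = {T1}  orig:{}
  T[10,11] 'bc' = {S}

Original NTs in T[10,11] deriving "bc": ["S"]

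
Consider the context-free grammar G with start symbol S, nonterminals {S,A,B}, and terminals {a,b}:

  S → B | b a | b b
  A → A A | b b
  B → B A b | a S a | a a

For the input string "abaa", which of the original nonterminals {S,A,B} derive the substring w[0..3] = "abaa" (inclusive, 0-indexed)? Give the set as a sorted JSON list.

Convert to CNF:
  S -> B X4 | T0 T0 | T0 T1 | T1 T1 | T1 X5
  A -> A A | T0 T0
  B -> B X2 | T1 T1 | T1 X3
  T0 -> b
  T1 -> a
  X2 -> A T0
  X3 -> S T1
  X4 -> A T0
  X5 -> S T1

CYK fill (cells [i..j] with 0 ≤ i ≤ j ≤ 3 only):
  T[0,0] 'a' = {T1}  orig:{}
  T[1,1] 'b' = {T0}  orig:{}
  T[2,2] 'a' = {T1}  orig:{}
  T[3,3] 'a' = {T1}  orig:{}
  T[0,1] 'ab' = ∅
  T[1,2] 'ba' = {S}
  T[2,3] 'aa' = {B,S}
  T[0,2] 'aba' = ∅
  T[1,3] 'baa' = {X3,X5}  orig:{}
  T[0,3] 'abaa' = {B,S}

Original NTs in T[0,3] deriving "abaa": ["B", "S"]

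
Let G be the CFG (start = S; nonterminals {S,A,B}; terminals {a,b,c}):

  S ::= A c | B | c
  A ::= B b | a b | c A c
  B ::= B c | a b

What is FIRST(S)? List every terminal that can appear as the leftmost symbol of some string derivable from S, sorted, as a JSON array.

FIRST iteration:
round 1:
  A via A→a b: +{a}
  A via A→c A c: +{c}
  B via B→a b: +{a}
  S via S→A c: +{a,c}
  FIRST[S]={a,c}  FIRST[A]={a,c}  FIRST[B]={a}
round 2: (no change)
  FIRST[S]={a,c}  FIRST[A]={a,c}  FIRST[B]={a}

FIRST(S) = ["a", "c"]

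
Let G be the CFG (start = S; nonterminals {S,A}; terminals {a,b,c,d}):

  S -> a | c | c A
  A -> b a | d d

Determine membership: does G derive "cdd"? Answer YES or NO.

Convert to CNF:
  S -> T3 A | a | c
  A -> T0 T1 | T2 T2
  T0 -> b
  T1 -> a
  T2 -> d
  T3 -> c

Fill CYK table bottom-up:
  cell(0,0) c: {S,T3}  orig:{S}
  cell(1,1) d: {T2}  orig:{}
  cell(2,2) d: {T2}  orig:{}
  cell(0,1) cd: ∅
  cell(1,2) dd: {A}
  cell(0,2) cdd: {S}

S ∈ T[0,2] ⇒ YES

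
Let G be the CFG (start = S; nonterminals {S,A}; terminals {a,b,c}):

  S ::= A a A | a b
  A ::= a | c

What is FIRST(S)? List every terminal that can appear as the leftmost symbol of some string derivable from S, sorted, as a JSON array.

FIRST iteration:
round 1:
  A via A→a: +{a}
  A via A→c: +{c}
  S via S→A a A: +{a,c}
  FIRST[S]={a,c}  FIRST[A]={a,c}
round 2: (no change)
  FIRST[S]={a,c}  FIRST[A]={a,c}

FIRST(S) = ["a", "c"]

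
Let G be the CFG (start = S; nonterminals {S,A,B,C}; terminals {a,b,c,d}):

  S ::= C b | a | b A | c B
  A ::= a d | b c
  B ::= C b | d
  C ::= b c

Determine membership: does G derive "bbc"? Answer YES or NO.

Convert to CNF:
  S -> C T2 | T2 A | T3 B | a
  A -> T0 T1 | T2 T3
  B -> C T2 | d
  C -> T2 T3
  T0 -> a
  T1 -> d
  T2 -> b
  T3 -> c

Fill CYK table bottom-up:
  T[0,0] 'b' = {T2}  orig:{}
  T[1,1] 'b' = {T2}  orig:{}
  T[2,2] 'c' = {T3}  orig:{}
  T[0,1] 'bb' = ∅
  T[1,2] 'bc' = {A,C}
  T[0,2] 'bbc' = {S}

S ∈ T[0,2] ⇒ YES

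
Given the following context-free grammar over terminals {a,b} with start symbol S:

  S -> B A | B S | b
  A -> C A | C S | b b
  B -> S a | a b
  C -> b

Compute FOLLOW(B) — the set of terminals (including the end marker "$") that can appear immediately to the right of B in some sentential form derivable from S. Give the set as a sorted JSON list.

Compute FIRST by fixpoint:
[1]
  A via A→b b: +{b}
  B via B→a b: +{a}
  C via C→b: +{b}
  S via S→B A: +{a}
  S via S→b: +{b}
  FIRST(S)={a,b}  FIRST(A)={b}  FIRST(B)={a}  FIRST(C)={b}
[2]
  B via B→S a: +{b}
  FIRST(S)={a,b}  FIRST(A)={b}  FIRST(B)={a,b}  FIRST(C)={b}
[3] — fixpoint
  FIRST(S)={a,b}  FIRST(A)={b}  FIRST(B)={a,b}  FIRST(C)={b}

FOLLOW iteration:
FOLLOW(S) := {$}
[1]
  A→C A: FOLLOW(C) ⊇ FIRST(A) = {b}; new: +{b}
  A→C S: FOLLOW(C) ⊇ FIRST(S) = {a,b}; new: +{a}
  B→S a: FOLLOW(S) ⊇ FIRST(a) = {a}; new: +{a}
  S→B A: FOLLOW(B) ⊇ FIRST(A) = {b}; new: +{b}
  S→B A: FOLLOW(A) ⊇ FOLLOW(S) ⊇ {$,a}; new: +{$,a}
  S→B S: FOLLOW(B) ⊇ FIRST(S) = {a,b}; new: +{a}
  FOLLOW[S]={$,a}  FOLLOW[A]={$,a}  FOLLOW[B]={a,b}  FOLLOW[C]={a,b}
[2] done
  FOLLOW[S]={$,a}  FOLLOW[A]={$,a}  FOLLOW[B]={a,b}  FOLLOW[C]={a,b}

FOLLOW(B) = ["a", "b"]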